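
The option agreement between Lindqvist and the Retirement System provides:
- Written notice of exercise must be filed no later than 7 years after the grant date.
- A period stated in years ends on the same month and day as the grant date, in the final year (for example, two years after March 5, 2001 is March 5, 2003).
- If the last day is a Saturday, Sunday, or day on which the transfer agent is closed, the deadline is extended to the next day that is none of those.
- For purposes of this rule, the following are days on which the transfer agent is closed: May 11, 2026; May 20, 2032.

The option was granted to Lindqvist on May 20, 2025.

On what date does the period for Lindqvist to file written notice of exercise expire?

7 years after May 20, 2025 is May 20, 2032.
May 20, 2032 is a listed holiday. The next qualifying day is May 21, 2032.

May 21, 2032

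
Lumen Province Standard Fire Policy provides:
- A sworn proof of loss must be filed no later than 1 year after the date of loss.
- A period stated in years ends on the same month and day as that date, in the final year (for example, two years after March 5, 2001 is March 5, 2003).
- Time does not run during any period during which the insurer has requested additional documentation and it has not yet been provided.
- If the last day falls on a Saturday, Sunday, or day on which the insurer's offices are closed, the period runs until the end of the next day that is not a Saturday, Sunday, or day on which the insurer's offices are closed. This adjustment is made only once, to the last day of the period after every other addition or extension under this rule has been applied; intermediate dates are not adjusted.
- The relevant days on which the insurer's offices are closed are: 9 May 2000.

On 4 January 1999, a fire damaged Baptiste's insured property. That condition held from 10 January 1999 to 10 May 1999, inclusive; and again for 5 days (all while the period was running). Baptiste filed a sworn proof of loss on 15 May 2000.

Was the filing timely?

1 year after 4 January 1999 is January 4, 2000.
From January 10, 1999 through May 10, 1999 inclusive is 121 days; tolling adds 121 days: January 4, 2000 + 121 days = May 4, 2000.
Tolling adds 5 days: May 4, 2000 + 5 days = May 9, 2000.
May 9, 2000 is a listed holiday. The next qualifying day is May 10, 2000.
The deadline is May 10, 2000; the filing on May 15, 2000 is after that date.

No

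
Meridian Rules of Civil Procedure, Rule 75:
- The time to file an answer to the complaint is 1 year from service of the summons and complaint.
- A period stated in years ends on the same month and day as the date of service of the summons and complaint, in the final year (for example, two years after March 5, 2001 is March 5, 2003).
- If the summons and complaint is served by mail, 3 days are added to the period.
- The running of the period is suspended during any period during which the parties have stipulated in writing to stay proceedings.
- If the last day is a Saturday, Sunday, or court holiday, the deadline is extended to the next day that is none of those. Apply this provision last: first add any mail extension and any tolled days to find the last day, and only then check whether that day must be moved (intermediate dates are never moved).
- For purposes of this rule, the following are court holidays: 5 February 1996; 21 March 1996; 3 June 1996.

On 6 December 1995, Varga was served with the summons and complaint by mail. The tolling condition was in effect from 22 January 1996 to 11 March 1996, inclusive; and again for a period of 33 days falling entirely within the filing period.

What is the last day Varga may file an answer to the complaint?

1 year after 6 December 1995 is December 6, 1996.
Service was by mail, adding 3 days: December 6, 1996 + 3 days = December 9, 1996.
From January 22, 1996 through March 11, 1996 inclusive is 50 days; tolling adds 50 days: December 9, 1996 + 50 days = January 28, 1997.
Tolling adds 33 days: January 28, 1997 + 33 days = March 2, 1997.
March 2, 1997 is Sunday. The next qualifying day is March 3, 1997.

March 3, 1997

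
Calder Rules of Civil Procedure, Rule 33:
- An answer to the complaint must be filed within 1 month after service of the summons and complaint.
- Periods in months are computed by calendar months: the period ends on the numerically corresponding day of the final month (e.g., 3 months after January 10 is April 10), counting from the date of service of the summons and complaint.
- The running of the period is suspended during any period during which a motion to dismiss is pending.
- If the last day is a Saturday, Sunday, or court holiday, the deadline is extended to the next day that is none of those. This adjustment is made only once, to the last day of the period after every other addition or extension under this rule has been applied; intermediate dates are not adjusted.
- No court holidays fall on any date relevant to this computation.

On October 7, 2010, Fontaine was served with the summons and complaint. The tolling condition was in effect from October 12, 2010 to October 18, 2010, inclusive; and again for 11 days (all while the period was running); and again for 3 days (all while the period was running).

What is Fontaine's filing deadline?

November 29, 2010

1 month after October 7, 2010 is November 7, 2010.
From October 12, 2010 through October 18, 2010 inclusive is 7 days; tolling adds 7 days: November 7, 2010 + 7 days = November 14, 2010.
Tolling adds 11 days: November 14, 2010 + 11 days = November 25, 2010.
Tolling adds 3 days: November 25, 2010 + 3 days = November 28, 2010.
November 28, 2010 is Sunday. The next qualifying day is November 29, 2010.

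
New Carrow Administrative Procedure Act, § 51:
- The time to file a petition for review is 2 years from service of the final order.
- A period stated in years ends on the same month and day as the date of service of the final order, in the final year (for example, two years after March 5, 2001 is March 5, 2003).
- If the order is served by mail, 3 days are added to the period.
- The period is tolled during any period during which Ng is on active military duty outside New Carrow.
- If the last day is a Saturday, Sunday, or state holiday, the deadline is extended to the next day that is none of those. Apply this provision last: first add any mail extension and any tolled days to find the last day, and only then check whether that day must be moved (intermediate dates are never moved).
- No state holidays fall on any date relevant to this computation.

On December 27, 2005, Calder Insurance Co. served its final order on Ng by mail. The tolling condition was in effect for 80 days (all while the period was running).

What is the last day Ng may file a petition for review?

2 years after December 27, 2005 is December 27, 2007.
Service was by mail, adding 3 days: December 27, 2007 + 3 days = December 30, 2007.
Tolling adds 80 days: December 30, 2007 + 80 days = March 19, 2008.
March 19, 2008 is a Wednesday and not a state holiday, so no extension applies.

March 19, 2008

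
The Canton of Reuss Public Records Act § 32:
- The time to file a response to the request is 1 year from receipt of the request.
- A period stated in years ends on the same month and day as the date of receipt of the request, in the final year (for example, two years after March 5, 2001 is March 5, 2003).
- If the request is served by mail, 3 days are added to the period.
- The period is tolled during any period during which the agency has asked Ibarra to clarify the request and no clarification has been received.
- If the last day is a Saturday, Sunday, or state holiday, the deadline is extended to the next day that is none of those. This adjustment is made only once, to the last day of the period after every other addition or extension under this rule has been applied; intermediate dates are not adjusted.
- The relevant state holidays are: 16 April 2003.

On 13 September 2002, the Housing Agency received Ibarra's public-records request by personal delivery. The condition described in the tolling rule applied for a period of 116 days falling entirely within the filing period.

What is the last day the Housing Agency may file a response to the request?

January 7, 2004

1 year after 13 September 2002 is September 13, 2003.
Service was not by mail, so no mail extension applies.
Tolling adds 116 days: September 13, 2003 + 116 days = January 7, 2004.
January 7, 2004 is a Wednesday and not a state holiday, so no extension applies.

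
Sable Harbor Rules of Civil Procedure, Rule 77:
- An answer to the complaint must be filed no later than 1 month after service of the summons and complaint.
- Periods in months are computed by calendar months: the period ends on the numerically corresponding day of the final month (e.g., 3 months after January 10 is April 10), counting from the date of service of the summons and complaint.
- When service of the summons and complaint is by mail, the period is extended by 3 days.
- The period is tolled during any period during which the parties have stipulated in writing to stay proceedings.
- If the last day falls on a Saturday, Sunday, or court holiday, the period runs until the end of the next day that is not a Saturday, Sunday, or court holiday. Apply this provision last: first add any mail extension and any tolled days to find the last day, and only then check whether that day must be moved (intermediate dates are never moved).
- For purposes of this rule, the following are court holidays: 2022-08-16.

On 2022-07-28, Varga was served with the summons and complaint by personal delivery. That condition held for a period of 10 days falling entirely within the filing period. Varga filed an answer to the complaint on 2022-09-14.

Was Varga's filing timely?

No

1 month after 2022-07-28 is August 28, 2022.
Service was not by mail, so no mail extension applies.
Tolling adds 10 days: August 28, 2022 + 10 days = September 7, 2022.
September 7, 2022 is a Wednesday and not a court holiday, so no extension applies.
The deadline is September 7, 2022; the filing on September 14, 2022 is after that date.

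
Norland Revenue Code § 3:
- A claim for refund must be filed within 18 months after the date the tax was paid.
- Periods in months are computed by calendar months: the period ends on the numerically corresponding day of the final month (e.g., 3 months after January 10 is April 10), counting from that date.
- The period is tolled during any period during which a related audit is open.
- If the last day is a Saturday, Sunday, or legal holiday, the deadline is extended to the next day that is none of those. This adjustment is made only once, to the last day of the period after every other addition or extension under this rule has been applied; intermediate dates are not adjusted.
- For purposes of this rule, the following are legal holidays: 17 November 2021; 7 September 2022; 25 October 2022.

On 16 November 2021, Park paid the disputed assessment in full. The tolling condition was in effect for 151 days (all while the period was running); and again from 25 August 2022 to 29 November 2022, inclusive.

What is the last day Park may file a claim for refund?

18 months after 16 November 2021 is May 16, 2023.
Tolling adds 151 days: May 16, 2023 + 151 days = October 14, 2023.
From August 25, 2022 through November 29, 2022 inclusive is 97 days; tolling adds 97 days: October 14, 2023 + 97 days = January 19, 2024.
January 19, 2024 is a Friday and not a legal holiday, so no extension applies.

January 19, 2024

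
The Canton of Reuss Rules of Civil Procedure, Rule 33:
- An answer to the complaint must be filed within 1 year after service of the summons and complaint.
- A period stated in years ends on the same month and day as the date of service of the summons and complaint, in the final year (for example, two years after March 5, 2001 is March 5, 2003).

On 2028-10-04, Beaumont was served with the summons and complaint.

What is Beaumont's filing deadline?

October 4, 2029

1 year after 2028-10-04 is October 4, 2029.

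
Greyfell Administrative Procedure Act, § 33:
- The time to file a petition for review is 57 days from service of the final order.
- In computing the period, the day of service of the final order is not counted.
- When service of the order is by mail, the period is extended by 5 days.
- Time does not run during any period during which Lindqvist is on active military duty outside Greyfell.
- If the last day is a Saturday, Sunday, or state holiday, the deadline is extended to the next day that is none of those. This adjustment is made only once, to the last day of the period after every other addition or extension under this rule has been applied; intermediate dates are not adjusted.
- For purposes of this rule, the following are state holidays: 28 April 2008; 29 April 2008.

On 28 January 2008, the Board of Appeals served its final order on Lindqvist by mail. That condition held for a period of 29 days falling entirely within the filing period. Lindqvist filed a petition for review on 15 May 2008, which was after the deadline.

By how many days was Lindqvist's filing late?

57 days after 28 January 2008 is March 25, 2008.
Service was by mail, adding 5 days: March 25, 2008 + 5 days = March 30, 2008.
Tolling adds 29 days: March 30, 2008 + 29 days = April 28, 2008.
April 28, 2008 is a listed holiday; April 29, 2008 is a listed holiday. The next qualifying day is April 30, 2008.
The deadline is April 30, 2008; from April 30, 2008 to May 15, 2008 is 15 days.

15 days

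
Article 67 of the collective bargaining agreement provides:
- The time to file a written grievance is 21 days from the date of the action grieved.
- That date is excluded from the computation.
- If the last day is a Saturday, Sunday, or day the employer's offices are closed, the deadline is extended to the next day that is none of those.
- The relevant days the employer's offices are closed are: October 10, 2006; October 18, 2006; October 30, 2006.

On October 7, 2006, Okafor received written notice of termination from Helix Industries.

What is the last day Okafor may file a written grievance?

October 31, 2006

21 days after October 7, 2006 is October 28, 2006.
October 28, 2006 is Saturday; October 29, 2006 is Sunday; October 30, 2006 is a listed holiday. The next qualifying day is October 31, 2006.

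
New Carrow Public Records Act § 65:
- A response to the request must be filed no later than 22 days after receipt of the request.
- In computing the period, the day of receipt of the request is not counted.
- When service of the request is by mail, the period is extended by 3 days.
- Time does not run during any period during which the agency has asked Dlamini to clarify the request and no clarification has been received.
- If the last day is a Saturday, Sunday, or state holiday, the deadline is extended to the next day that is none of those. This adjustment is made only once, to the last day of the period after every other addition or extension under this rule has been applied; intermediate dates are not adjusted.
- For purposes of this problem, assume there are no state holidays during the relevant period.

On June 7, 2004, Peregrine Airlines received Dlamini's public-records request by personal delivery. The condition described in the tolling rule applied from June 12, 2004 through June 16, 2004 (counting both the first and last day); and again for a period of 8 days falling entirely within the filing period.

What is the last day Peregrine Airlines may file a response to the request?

22 days after June 7, 2004 is June 29, 2004.
Service was not by mail, so no mail extension applies.
From June 12, 2004 through June 16, 2004 inclusive is 5 days; tolling adds 5 days: June 29, 2004 + 5 days = July 4, 2004.
Tolling adds 8 days: July 4, 2004 + 8 days = July 12, 2004.
July 12, 2004 is a Monday and not a state holiday, so no extension applies.

July 12, 2004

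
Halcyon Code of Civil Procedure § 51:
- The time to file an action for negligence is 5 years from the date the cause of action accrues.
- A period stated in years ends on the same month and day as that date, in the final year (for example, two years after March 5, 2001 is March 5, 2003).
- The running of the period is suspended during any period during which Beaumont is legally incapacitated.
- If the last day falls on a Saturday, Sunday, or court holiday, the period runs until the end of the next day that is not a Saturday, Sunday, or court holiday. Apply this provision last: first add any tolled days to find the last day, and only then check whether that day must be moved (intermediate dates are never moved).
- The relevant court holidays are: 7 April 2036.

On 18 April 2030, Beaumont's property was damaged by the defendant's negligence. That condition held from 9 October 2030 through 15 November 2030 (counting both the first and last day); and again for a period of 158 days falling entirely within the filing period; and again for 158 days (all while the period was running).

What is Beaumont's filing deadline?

5 years after 18 April 2030 is April 18, 2035.
From October 9, 2030 through November 15, 2030 inclusive is 38 days; tolling adds 38 days: April 18, 2035 + 38 days = May 26, 2035.
Tolling adds 158 days: May 26, 2035 + 158 days = October 31, 2035.
Tolling adds 158 days: October 31, 2035 + 158 days = April 6, 2036.
April 6, 2036 is Sunday; April 7, 2036 is a listed holiday. The next qualifying day is April 8, 2036.

April 8, 2036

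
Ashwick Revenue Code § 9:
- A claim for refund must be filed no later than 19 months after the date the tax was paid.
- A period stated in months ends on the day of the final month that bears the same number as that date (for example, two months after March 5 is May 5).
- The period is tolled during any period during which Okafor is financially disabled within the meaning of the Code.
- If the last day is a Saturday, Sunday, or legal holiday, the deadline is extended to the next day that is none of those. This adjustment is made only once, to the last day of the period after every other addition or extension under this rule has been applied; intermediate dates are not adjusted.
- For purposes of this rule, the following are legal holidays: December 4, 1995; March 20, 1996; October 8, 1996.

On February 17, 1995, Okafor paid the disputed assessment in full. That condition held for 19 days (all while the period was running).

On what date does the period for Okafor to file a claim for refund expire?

19 months after February 17, 1995 is September 17, 1996.
Tolling adds 19 days: September 17, 1996 + 19 days = October 6, 1996.
October 6, 1996 is Sunday. The next qualifying day is October 7, 1996.

October 7, 1996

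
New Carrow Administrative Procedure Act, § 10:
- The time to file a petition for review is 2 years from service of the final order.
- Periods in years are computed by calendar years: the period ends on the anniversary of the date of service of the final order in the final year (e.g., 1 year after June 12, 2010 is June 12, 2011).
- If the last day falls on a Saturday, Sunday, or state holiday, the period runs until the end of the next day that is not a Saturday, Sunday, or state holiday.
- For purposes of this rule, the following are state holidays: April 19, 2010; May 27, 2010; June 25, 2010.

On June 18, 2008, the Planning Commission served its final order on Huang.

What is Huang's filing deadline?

2 years after June 18, 2008 is June 18, 2010.
June 18, 2010 is a Friday and not a state holiday, so no extension applies.

June 18, 2010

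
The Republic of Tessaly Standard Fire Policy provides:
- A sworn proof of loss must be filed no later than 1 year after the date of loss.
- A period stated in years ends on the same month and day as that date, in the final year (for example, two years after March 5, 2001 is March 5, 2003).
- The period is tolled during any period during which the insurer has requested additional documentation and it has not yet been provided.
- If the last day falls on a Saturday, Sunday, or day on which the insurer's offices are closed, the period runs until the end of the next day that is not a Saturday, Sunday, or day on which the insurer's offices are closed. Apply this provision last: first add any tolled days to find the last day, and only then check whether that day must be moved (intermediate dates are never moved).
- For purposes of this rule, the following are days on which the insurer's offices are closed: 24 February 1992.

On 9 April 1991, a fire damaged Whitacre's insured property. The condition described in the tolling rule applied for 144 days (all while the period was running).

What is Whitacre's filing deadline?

August 31, 1992

1 year after 9 April 1991 is April 9, 1992.
Tolling adds 144 days: April 9, 1992 + 144 days = August 31, 1992.
August 31, 1992 is a Monday and not a day on which the insurer's offices are closed, so no extension applies.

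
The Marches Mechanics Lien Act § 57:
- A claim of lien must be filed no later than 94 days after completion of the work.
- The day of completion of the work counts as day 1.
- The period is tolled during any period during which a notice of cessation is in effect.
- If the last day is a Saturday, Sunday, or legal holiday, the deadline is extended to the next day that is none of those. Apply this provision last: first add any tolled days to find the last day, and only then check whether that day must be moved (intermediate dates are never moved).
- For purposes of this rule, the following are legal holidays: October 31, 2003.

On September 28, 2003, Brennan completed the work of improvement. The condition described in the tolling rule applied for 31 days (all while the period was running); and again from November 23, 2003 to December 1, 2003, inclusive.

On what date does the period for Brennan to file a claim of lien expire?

Counting September 28, 2003 as day 1, day 94 is December 30, 2003.
Tolling adds 31 days: December 30, 2003 + 31 days = January 30, 2004.
From November 23, 2003 through December 1, 2003 inclusive is 9 days; tolling adds 9 days: January 30, 2004 + 9 days = February 8, 2004.
February 8, 2004 is Sunday. The next qualifying day is February 9, 2004.

February 9, 2004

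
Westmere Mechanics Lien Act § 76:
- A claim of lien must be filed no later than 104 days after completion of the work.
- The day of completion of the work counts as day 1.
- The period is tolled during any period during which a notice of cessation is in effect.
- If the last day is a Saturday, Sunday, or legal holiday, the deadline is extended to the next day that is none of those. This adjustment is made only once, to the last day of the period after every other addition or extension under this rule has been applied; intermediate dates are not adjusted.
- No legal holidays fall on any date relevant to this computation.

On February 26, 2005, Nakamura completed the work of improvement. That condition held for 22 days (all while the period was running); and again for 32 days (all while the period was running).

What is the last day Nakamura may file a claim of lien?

August 2, 2005

Counting February 26, 2005 as day 1, day 104 is June 9, 2005.
Tolling adds 22 days: June 9, 2005 + 22 days = July 1, 2005.
Tolling adds 32 days: July 1, 2005 + 32 days = August 2, 2005.
August 2, 2005 is a Tuesday and not a legal holiday, so no extension applies.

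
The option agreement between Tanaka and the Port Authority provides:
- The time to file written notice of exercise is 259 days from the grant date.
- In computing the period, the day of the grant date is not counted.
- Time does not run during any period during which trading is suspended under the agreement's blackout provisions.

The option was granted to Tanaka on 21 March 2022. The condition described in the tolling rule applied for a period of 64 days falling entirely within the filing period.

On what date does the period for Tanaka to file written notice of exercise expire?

259 days after 21 March 2022 is December 5, 2022.
Tolling adds 64 days: December 5, 2022 + 64 days = February 7, 2023.

February 7, 2023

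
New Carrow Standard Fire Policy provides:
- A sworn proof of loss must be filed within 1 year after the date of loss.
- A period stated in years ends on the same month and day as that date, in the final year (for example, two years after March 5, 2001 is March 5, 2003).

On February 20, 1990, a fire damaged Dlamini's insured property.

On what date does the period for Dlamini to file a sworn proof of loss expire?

February 20, 1991

1 year after February 20, 1990 is February 20, 1991.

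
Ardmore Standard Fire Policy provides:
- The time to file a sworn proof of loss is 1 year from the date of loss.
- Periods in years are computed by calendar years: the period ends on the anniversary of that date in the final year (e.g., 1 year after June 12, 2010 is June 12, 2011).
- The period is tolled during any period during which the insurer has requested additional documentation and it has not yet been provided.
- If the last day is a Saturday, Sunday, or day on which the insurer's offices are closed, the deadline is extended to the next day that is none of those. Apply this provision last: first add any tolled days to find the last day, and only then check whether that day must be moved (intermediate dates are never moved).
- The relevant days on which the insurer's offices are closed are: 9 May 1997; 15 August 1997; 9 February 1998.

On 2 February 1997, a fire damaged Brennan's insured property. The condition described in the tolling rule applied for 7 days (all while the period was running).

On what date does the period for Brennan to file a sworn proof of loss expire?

February 10, 1998

1 year after 2 February 1997 is February 2, 1998.
Tolling adds 7 days: February 2, 1998 + 7 days = February 9, 1998.
February 9, 1998 is a listed holiday. The next qualifying day is February 10, 1998.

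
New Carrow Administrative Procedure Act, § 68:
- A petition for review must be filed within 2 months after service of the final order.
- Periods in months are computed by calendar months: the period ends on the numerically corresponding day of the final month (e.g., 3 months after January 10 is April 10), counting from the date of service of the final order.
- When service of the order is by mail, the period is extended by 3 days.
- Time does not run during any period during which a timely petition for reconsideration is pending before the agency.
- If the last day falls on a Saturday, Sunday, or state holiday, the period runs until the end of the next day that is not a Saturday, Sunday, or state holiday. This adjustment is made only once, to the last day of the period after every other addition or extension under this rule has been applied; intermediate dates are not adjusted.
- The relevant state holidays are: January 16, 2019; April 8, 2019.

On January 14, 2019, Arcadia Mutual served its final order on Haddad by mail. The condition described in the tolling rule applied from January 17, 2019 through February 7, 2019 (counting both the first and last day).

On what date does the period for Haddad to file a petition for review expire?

April 9, 2019

2 months after January 14, 2019 is March 14, 2019.
Service was by mail, adding 3 days: March 14, 2019 + 3 days = March 17, 2019.
From January 17, 2019 through February 7, 2019 inclusive is 22 days; tolling adds 22 days: March 17, 2019 + 22 days = April 8, 2019.
April 8, 2019 is a listed holiday. The next qualifying day is April 9, 2019.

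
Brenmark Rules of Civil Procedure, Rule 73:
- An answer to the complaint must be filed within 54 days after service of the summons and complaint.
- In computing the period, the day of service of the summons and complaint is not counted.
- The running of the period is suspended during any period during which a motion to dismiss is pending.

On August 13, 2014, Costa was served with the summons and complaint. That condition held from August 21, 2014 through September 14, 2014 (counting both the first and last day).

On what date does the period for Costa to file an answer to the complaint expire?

October 31, 2014

54 days after August 13, 2014 is October 6, 2014.
From August 21, 2014 through September 14, 2014 inclusive is 25 days; tolling adds 25 days: October 6, 2014 + 25 days = October 31, 2014.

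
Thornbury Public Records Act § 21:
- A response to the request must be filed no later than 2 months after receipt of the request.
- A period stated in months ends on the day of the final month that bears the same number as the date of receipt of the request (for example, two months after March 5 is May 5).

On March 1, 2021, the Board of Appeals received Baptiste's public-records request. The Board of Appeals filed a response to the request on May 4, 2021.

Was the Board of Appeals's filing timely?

2 months after March 1, 2021 is May 1, 2021.
The deadline is May 1, 2021; the filing on May 4, 2021 is after that date.

No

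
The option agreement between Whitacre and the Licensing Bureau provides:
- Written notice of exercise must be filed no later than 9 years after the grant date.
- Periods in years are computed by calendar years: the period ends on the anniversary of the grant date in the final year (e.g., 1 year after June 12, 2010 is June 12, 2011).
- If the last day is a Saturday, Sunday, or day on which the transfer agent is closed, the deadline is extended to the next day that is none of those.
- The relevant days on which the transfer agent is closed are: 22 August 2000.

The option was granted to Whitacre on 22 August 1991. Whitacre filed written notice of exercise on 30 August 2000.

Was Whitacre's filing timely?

No

9 years after 22 August 1991 is August 22, 2000.
August 22, 2000 is a listed holiday. The next qualifying day is August 23, 2000.
The deadline is August 23, 2000; the filing on August 30, 2000 is after that date.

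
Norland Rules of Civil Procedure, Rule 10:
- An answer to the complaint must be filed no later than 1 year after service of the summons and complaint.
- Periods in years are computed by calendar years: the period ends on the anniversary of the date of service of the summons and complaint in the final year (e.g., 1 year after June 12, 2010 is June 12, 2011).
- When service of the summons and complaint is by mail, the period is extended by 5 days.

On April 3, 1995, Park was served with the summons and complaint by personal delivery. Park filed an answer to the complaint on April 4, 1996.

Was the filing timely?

No

1 year after April 3, 1995 is April 3, 1996.
Service was not by mail, so no mail extension applies.
The deadline is April 3, 1996; the filing on April 4, 1996 is after that date.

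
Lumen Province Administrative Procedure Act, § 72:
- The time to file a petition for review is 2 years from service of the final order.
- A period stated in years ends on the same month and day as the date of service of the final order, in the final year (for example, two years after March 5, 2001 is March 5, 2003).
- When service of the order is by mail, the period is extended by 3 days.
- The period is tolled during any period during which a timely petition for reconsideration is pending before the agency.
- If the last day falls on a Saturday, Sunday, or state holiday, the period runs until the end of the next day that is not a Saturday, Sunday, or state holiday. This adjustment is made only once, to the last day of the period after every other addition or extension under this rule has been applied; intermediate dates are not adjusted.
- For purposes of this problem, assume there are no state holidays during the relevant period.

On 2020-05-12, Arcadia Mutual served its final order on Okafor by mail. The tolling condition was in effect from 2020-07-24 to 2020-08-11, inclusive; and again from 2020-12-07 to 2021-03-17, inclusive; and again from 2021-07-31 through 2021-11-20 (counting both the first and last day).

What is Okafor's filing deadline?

2 years after 2020-05-12 is May 12, 2022.
Service was by mail, adding 3 days: May 12, 2022 + 3 days = May 15, 2022.
From July 24, 2020 through August 11, 2020 inclusive is 19 days; tolling adds 19 days: May 15, 2022 + 19 days = June 3, 2022.
From December 7, 2020 through March 17, 2021 inclusive is 101 days; tolling adds 101 days: June 3, 2022 + 101 days = September 12, 2022.
From July 31, 2021 through November 20, 2021 inclusive is 113 days; tolling adds 113 days: September 12, 2022 + 113 days = January 3, 2023.
January 3, 2023 is a Tuesday and not a state holiday, so no extension applies.

January 3, 2023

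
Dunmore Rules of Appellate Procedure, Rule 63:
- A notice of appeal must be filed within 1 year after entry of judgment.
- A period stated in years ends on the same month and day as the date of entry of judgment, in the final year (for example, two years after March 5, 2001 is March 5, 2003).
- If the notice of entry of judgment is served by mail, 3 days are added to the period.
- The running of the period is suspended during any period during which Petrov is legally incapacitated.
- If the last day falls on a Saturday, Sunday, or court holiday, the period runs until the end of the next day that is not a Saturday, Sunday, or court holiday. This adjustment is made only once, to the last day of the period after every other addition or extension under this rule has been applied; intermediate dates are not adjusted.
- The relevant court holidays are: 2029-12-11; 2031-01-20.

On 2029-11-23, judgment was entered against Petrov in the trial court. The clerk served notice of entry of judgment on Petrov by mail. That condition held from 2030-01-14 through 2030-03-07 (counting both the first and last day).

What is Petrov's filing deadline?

1 year after 2029-11-23 is November 23, 2030.
Service was by mail, adding 3 days: November 23, 2030 + 3 days = November 26, 2030.
From January 14, 2030 through March 7, 2030 inclusive is 53 days; tolling adds 53 days: November 26, 2030 + 53 days = January 18, 2031.
January 18, 2031 is Saturday; January 19, 2031 is Sunday; January 20, 2031 is a listed holiday. The next qualifying day is January 21, 2031.

January 21, 2031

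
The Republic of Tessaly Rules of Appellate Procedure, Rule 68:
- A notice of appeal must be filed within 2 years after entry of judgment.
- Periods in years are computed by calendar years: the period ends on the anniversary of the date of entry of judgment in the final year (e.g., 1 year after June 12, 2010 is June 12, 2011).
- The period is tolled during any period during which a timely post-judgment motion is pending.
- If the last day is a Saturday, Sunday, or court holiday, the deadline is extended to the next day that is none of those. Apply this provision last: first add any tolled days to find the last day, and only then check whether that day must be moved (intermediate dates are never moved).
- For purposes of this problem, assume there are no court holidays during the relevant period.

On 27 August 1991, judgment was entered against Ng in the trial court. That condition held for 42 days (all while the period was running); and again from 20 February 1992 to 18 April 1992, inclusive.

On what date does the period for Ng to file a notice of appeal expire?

December 6, 1993

2 years after 27 August 1991 is August 27, 1993.
Tolling adds 42 days: August 27, 1993 + 42 days = October 8, 1993.
From February 20, 1992 through April 18, 1992 inclusive is 59 days; tolling adds 59 days: October 8, 1993 + 59 days = December 6, 1993.
December 6, 1993 is a Monday and not a court holiday, so no extension applies.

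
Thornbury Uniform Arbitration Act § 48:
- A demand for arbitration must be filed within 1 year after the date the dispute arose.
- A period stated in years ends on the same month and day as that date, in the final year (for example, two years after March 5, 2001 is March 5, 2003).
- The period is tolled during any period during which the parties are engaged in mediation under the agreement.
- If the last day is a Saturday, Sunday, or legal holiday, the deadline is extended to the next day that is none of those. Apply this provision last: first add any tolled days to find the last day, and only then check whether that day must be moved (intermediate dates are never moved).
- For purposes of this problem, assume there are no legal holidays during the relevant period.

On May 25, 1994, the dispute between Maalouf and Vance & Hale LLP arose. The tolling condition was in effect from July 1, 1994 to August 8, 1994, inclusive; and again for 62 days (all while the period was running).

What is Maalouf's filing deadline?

September 4, 1995

1 year after May 25, 1994 is May 25, 1995.
From July 1, 1994 through August 8, 1994 inclusive is 39 days; tolling adds 39 days: May 25, 1995 + 39 days = July 3, 1995.
Tolling adds 62 days: July 3, 1995 + 62 days = September 3, 1995.
September 3, 1995 is Sunday. The next qualifying day is September 4, 1995.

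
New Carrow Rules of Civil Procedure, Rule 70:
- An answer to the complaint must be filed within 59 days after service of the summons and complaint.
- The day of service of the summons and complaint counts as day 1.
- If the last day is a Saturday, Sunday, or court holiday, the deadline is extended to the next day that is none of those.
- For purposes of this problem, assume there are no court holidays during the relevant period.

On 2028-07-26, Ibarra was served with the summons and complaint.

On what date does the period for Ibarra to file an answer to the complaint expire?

September 22, 2028

Counting 2028-07-26 as day 1, day 59 is September 22, 2028.
September 22, 2028 is a Friday and not a court holiday, so no extension applies.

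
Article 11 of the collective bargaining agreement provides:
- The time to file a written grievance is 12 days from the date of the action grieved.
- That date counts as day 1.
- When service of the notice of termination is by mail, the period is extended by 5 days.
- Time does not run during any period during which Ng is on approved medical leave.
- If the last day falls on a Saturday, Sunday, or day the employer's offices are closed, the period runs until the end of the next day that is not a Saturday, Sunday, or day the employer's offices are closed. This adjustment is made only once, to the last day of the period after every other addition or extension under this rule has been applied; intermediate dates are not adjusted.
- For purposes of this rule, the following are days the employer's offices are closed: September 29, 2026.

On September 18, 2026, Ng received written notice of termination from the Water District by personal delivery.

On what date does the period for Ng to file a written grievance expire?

Counting September 18, 2026 as day 1, day 12 is September 29, 2026.
Service was not by mail, so no mail extension applies.
September 29, 2026 is a listed holiday. The next qualifying day is September 30, 2026.

September 30, 2026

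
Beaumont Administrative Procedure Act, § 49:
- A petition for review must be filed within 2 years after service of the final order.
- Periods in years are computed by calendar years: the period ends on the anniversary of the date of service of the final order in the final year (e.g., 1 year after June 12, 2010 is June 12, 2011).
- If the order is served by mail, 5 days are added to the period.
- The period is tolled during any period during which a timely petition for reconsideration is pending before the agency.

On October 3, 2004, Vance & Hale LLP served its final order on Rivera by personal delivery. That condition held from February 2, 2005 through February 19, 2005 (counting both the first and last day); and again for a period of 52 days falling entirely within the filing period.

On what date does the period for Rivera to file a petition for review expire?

2 years after October 3, 2004 is October 3, 2006.
Service was not by mail, so no mail extension applies.
From February 2, 2005 through February 19, 2005 inclusive is 18 days; tolling adds 18 days: October 3, 2006 + 18 days = October 21, 2006.
Tolling adds 52 days: October 21, 2006 + 52 days = December 12, 2006.

December 12, 2006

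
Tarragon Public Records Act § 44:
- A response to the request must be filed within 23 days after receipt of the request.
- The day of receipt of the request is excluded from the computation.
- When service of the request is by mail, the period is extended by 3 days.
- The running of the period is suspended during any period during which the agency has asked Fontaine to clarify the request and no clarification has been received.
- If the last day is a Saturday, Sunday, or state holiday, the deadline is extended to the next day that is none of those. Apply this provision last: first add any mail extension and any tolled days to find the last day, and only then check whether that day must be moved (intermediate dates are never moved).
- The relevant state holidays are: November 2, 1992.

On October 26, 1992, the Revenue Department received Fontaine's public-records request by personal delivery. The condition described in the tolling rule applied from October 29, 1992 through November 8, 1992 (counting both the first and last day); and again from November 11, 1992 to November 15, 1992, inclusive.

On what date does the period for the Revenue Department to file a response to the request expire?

December 4, 1992

23 days after October 26, 1992 is November 18, 1992.
Service was not by mail, so no mail extension applies.
From October 29, 1992 through November 8, 1992 inclusive is 11 days; tolling adds 11 days: November 18, 1992 + 11 days = November 29, 1992.
From November 11, 1992 through November 15, 1992 inclusive is 5 days; tolling adds 5 days: November 29, 1992 + 5 days = December 4, 1992.
December 4, 1992 is a Friday and not a state holiday, so no extension applies.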